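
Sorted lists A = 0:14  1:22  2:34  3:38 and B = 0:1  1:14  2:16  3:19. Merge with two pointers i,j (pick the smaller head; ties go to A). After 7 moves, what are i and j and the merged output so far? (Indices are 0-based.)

i=3, j=4, merged so far=[1, 14, 14, 16, 19, 22, 34]

i=0 j=0: A[i]=14>B[j]=1 take 1, j++
i=0 j=1: A[i]=14<=B[j]=14 take 14, i++
i=1 j=1: A[i]=22>B[j]=14 take 14, j++
i=1 j=2: A[i]=22>B[j]=16 take 16, j++
i=1 j=3: A[i]=22>B[j]=19 take 19, j++
i=1 j=4: B done, take A[i]=22, i++
i=2 j=4: B done, take A[i]=34, i++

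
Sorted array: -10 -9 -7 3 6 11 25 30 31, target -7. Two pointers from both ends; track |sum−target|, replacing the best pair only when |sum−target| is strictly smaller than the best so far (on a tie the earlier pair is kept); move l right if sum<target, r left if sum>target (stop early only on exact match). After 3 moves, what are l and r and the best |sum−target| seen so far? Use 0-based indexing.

l=0, r=5, best |Δ|=22

[0,8] -10+31=21 d=28 * → r--
[0,7] -10+30=20 d=27 * → r--
[0,6] -10+25=15 d=22 * → r--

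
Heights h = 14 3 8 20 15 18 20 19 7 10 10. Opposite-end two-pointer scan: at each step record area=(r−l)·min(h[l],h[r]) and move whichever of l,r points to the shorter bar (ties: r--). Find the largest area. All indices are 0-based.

max area = 100

l=0 r=10: min(14,10)*10=100 best=100 *, r--
l=0 r=9: min(14,10)*9=90 best=100, r--
l=0 r=8: min(14,7)*8=56 best=100, r--
l=0 r=7: min(14,19)*7=98 best=100, l++
l=1 r=7: min(3,19)*6=18 best=100, l++
l=2 r=7: min(8,19)*5=40 best=100, l++
l=3 r=7: min(20,19)*4=76 best=100, r--
l=3 r=6: min(20,20)*3=60 best=100, r--
l=3 r=5: min(20,18)*2=36 best=100, r--
l=3 r=4: min(20,15)*1=15 best=100, r--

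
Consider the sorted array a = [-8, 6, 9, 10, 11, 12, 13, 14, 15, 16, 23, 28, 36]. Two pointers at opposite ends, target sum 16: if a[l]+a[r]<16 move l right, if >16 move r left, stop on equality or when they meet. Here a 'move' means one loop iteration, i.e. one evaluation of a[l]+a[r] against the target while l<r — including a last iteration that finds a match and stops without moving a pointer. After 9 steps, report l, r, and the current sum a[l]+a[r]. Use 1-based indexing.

[1,13] -8+36=28 >16 → r--
[1,12] -8+28=20 >16 → r--
[1,11] -8+23=15 <16 → l++
[2,11] 6+23=29 >16 → r--
[2,10] 6+16=22 >16 → r--
[2,9] 6+15=21 >16 → r--
[2,8] 6+14=20 >16 → r--
[2,7] 6+13=19 >16 → r--
[2,6] 6+12=18 >16 → r--

l=2, r=5, sum=17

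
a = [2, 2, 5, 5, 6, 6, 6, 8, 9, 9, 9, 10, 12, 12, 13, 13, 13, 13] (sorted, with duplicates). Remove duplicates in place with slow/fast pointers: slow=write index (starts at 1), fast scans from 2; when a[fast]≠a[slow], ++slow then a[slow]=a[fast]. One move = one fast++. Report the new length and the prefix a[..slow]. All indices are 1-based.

length 8; prefix = [2, 5, 6, 8, 9, 10, 12, 13]

slow=1 fast=2: a[fast]=2=a[slow] dup, fast++
slow=1 fast=3: a[fast]=5≠a[slow]=2 write a[2]=5, slow++,fast++
slow=2 fast=4: a[fast]=5=a[slow] dup, fast++
slow=2 fast=5: a[fast]=6≠a[slow]=5 write a[3]=6, slow++,fast++
slow=3 fast=6: a[fast]=6=a[slow] dup, fast++
slow=3 fast=7: a[fast]=6=a[slow] dup, fast++
slow=3 fast=8: a[fast]=8≠a[slow]=6 write a[4]=8, slow++,fast++
slow=4 fast=9: a[fast]=9≠a[slow]=8 write a[5]=9, slow++,fast++
slow=5 fast=10: a[fast]=9=a[slow] dup, fast++
slow=5 fast=11: a[fast]=9=a[slow] dup, fast++
slow=5 fast=12: a[fast]=10≠a[slow]=9 write a[6]=10, slow++,fast++
slow=6 fast=13: a[fast]=12≠a[slow]=10 write a[7]=12, slow++,fast++
slow=7 fast=14: a[fast]=12=a[slow] dup, fast++
slow=7 fast=15: a[fast]=13≠a[slow]=12 write a[8]=13, slow++,fast++
slow=8 fast=16: a[fast]=13=a[slow] dup, fast++
slow=8 fast=17: a[fast]=13=a[slow] dup, fast++
slow=8 fast=18: a[fast]=13=a[slow] dup, fast++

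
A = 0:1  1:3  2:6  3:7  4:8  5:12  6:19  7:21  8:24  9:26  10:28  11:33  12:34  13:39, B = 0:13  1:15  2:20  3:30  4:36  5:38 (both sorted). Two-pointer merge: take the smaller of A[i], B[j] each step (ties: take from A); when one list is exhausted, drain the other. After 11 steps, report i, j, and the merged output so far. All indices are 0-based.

[i=0,j=0] A[i]=1<=B[j]=13 take 1 → i++
[i=1,j=0] A[i]=3<=B[j]=13 take 3 → i++
[i=2,j=0] A[i]=6<=B[j]=13 take 6 → i++
[i=3,j=0] A[i]=7<=B[j]=13 take 7 → i++
[i=4,j=0] A[i]=8<=B[j]=13 take 8 → i++
[i=5,j=0] A[i]=12<=B[j]=13 take 12 → i++
[i=6,j=0] A[i]=19>B[j]=13 take 13 → j++
[i=6,j=1] A[i]=19>B[j]=15 take 15 → j++
[i=6,j=2] A[i]=19<=B[j]=20 take 19 → i++
[i=7,j=2] A[i]=21>B[j]=20 take 20 → j++
[i=7,j=3] A[i]=21<=B[j]=30 take 21 → i++

i=8, j=3, merged so far=[1, 3, 6, 7, 8, 12, 13, 15, 19, 20, 21]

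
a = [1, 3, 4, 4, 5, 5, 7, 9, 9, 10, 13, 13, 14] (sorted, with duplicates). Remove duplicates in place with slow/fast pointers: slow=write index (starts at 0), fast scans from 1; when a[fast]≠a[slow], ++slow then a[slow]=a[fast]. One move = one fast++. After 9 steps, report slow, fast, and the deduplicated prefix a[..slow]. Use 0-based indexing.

(s=0,f=1) a[fast]=3≠a[slow]=1 write a[1]=3 → slow++,fast++
(s=1,f=2) a[fast]=4≠a[slow]=3 write a[2]=4 → slow++,fast++
(s=2,f=3) a[fast]=4=a[slow] dup → fast++
(s=2,f=4) a[fast]=5≠a[slow]=4 write a[3]=5 → slow++,fast++
(s=3,f=5) a[fast]=5=a[slow] dup → fast++
(s=3,f=6) a[fast]=7≠a[slow]=5 write a[4]=7 → slow++,fast++
(s=4,f=7) a[fast]=9≠a[slow]=7 write a[5]=9 → slow++,fast++
(s=5,f=8) a[fast]=9=a[slow] dup → fast++
(s=5,f=9) a[fast]=10≠a[slow]=9 write a[6]=10 → slow++,fast++

slow=6, fast=10, prefix=[1, 3, 4, 5, 7, 9, 10]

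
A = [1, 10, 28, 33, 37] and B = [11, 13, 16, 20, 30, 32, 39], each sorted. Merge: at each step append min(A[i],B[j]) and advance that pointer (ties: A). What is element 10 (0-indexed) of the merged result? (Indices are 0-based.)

[i=0,j=0] A[i]=1<=B[j]=11 take 1 → i++
[i=1,j=0] A[i]=10<=B[j]=11 take 10 → i++
[i=2,j=0] A[i]=28>B[j]=11 take 11 → j++
[i=2,j=1] A[i]=28>B[j]=13 take 13 → j++
[i=2,j=2] A[i]=28>B[j]=16 take 16 → j++
[i=2,j=3] A[i]=28>B[j]=20 take 20 → j++
[i=2,j=4] A[i]=28<=B[j]=30 take 28 → i++
[i=3,j=4] A[i]=33>B[j]=30 take 30 → j++
[i=3,j=5] A[i]=33>B[j]=32 take 32 → j++
[i=3,j=6] A[i]=33<=B[j]=39 take 33 → i++
[i=4,j=6] A[i]=37<=B[j]=39 take 37 → i++
[i=5,j=6] A done, take B[j]=39 → j++

merged[10] = 37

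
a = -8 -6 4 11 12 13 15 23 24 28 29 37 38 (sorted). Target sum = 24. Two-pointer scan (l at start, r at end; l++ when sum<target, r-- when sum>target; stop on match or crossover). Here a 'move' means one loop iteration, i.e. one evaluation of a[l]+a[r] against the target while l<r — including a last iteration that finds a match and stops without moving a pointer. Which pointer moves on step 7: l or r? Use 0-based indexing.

r

[0,12] -8+38=30 >24 → r--
[0,11] -8+37=29 >24 → r--
[0,10] -8+29=21 <24 → l++
[1,10] -6+29=23 <24 → l++
[2,10] 4+29=33 >24 → r--
[2,9] 4+28=32 >24 → r--
[2,8] 4+24=28 >24 → r--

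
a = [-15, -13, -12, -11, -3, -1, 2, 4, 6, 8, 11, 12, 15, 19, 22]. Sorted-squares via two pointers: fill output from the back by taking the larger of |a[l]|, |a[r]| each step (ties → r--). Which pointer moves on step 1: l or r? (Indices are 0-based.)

l=0 r=14: |-15|<=|22| out[14]=484, r--

r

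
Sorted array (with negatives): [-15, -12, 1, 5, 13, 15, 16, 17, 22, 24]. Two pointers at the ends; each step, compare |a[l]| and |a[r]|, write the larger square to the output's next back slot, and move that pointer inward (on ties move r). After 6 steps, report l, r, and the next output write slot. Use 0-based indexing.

l=0 r=9: |-15|<=|24| out[9]=576, r--
l=0 r=8: |-15|<=|22| out[8]=484, r--
l=0 r=7: |-15|<=|17| out[7]=289, r--
l=0 r=6: |-15|<=|16| out[6]=256, r--
l=0 r=5: |-15|<=|15| out[5]=225, r--
l=0 r=4: |-15|>|13| out[4]=225, l++

l=1, r=4, next write slot=3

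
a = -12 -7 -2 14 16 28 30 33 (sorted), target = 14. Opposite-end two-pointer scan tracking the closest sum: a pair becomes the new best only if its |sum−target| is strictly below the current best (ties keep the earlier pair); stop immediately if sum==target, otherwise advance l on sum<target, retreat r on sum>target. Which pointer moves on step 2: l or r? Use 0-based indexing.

l=0 r=7: -12+33=21 d=7 *, r--
l=0 r=6: -12+30=18 d=4 *, r--

r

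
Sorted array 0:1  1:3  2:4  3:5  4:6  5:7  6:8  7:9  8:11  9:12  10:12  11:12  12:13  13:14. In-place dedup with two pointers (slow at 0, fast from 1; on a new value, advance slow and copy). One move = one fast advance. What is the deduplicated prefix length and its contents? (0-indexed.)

(s=0,f=1) a[fast]=3≠a[slow]=1 write a[1]=3 → slow++,fast++
(s=1,f=2) a[fast]=4≠a[slow]=3 write a[2]=4 → slow++,fast++
(s=2,f=3) a[fast]=5≠a[slow]=4 write a[3]=5 → slow++,fast++
(s=3,f=4) a[fast]=6≠a[slow]=5 write a[4]=6 → slow++,fast++
(s=4,f=5) a[fast]=7≠a[slow]=6 write a[5]=7 → slow++,fast++
(s=5,f=6) a[fast]=8≠a[slow]=7 write a[6]=8 → slow++,fast++
(s=6,f=7) a[fast]=9≠a[slow]=8 write a[7]=9 → slow++,fast++
(s=7,f=8) a[fast]=11≠a[slow]=9 write a[8]=11 → slow++,fast++
(s=8,f=9) a[fast]=12≠a[slow]=11 write a[9]=12 → slow++,fast++
(s=9,f=10) a[fast]=12=a[slow] dup → fast++
(s=9,f=11) a[fast]=12=a[slow] dup → fast++
(s=9,f=12) a[fast]=13≠a[slow]=12 write a[10]=13 → slow++,fast++
(s=10,f=13) a[fast]=14≠a[slow]=13 write a[11]=14 → slow++,fast++

length 12; prefix = [1, 3, 4, 5, 6, 7, 8, 9, 11, 12, 13, 14]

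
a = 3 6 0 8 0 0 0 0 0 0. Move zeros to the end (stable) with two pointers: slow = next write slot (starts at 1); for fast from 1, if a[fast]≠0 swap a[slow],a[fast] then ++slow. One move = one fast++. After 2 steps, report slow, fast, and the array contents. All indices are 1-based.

slow=3, fast=3, a=[3, 6, 0, 8, 0, 0, 0, 0, 0, 0]

(s=1,f=1) a[fast]=3≠0 swap→a[1]=3 → slow++,fast++
(s=2,f=2) a[fast]=6≠0 swap→a[2]=6 → slow++,fast++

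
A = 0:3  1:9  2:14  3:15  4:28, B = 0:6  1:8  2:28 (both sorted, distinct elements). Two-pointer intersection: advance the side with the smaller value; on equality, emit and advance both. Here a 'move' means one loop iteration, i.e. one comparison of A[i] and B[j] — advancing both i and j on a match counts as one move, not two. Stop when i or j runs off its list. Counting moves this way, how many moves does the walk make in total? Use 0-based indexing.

i=0 j=0: 3<6, i++
i=1 j=0: 9>6, j++
i=1 j=1: 9>8, j++
i=1 j=2: 9<28, i++
i=2 j=2: 14<28, i++
i=3 j=2: 15<28, i++
i=4 j=2: 28==28 emit, i++,j++

7 moves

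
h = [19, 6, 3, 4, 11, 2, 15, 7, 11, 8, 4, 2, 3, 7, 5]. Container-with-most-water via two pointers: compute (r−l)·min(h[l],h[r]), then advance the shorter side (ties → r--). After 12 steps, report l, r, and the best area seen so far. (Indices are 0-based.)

l=0, r=2, best area=91

[0,14] min(19,5)*14=70 best=70 * → r--
[0,13] min(19,7)*13=91 best=91 * → r--
[0,12] min(19,3)*12=36 best=91 → r--
[0,11] min(19,2)*11=22 best=91 → r--
[0,10] min(19,4)*10=40 best=91 → r--
[0,9] min(19,8)*9=72 best=91 → r--
[0,8] min(19,11)*8=88 best=91 → r--
[0,7] min(19,7)*7=49 best=91 → r--
[0,6] min(19,15)*6=90 best=91 → r--
[0,5] min(19,2)*5=10 best=91 → r--
[0,4] min(19,11)*4=44 best=91 → r--
[0,3] min(19,4)*3=12 best=91 → r--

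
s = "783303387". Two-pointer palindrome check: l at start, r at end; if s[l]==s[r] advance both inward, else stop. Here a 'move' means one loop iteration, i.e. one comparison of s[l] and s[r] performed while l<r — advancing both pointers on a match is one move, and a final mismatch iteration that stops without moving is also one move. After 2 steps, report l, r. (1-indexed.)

l=1 r=9: '7'=='7', l++,r--
l=2 r=8: '8'=='8', l++,r--

l=3, r=7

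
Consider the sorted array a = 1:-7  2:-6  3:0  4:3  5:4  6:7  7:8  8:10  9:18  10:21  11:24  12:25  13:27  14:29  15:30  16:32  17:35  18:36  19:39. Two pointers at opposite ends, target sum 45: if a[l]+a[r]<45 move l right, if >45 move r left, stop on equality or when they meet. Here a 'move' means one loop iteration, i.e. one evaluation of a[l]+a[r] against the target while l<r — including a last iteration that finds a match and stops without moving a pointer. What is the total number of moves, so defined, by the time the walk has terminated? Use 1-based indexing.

10 moves

[1,19] -7+39=32 <45 → l++
[2,19] -6+39=33 <45 → l++
[3,19] 0+39=39 <45 → l++
[4,19] 3+39=42 <45 → l++
[5,19] 4+39=43 <45 → l++
[6,19] 7+39=46 >45 → r--
[6,18] 7+36=43 <45 → l++
[7,18] 8+36=44 <45 → l++
[8,18] 10+36=46 >45 → r--
[8,17] 10+35=45 → found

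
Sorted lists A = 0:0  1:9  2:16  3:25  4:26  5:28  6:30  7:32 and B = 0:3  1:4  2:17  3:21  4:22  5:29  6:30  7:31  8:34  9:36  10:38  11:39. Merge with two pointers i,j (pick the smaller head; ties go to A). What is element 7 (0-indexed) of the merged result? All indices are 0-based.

[i=0,j=0] A[i]=0<=B[j]=3 take 0 → i++
[i=1,j=0] A[i]=9>B[j]=3 take 3 → j++
[i=1,j=1] A[i]=9>B[j]=4 take 4 → j++
[i=1,j=2] A[i]=9<=B[j]=17 take 9 → i++
[i=2,j=2] A[i]=16<=B[j]=17 take 16 → i++
[i=3,j=2] A[i]=25>B[j]=17 take 17 → j++
[i=3,j=3] A[i]=25>B[j]=21 take 21 → j++
[i=3,j=4] A[i]=25>B[j]=22 take 22 → j++
[i=3,j=5] A[i]=25<=B[j]=29 take 25 → i++
[i=4,j=5] A[i]=26<=B[j]=29 take 26 → i++
[i=5,j=5] A[i]=28<=B[j]=29 take 28 → i++
[i=6,j=5] A[i]=30>B[j]=29 take 29 → j++
[i=6,j=6] A[i]=30<=B[j]=30 take 30 → i++
[i=7,j=6] A[i]=32>B[j]=30 take 30 → j++
[i=7,j=7] A[i]=32>B[j]=31 take 31 → j++
[i=7,j=8] A[i]=32<=B[j]=34 take 32 → i++
[i=8,j=8] A done, take B[j]=34 → j++
[i=8,j=9] A done, take B[j]=36 → j++
[i=8,j=10] A done, take B[j]=38 → j++
[i=8,j=11] A done, take B[j]=39 → j++

merged[7] = 22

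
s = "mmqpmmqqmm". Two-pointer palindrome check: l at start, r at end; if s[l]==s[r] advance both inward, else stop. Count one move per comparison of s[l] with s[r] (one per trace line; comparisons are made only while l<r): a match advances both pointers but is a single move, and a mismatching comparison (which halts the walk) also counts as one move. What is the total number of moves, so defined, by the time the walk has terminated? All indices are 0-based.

4 moves

l=0 r=9: 'm'=='m', l++,r--
l=1 r=8: 'm'=='m', l++,r--
l=2 r=7: 'q'=='q', l++,r--
l=3 r=6: 'p'!='q', stop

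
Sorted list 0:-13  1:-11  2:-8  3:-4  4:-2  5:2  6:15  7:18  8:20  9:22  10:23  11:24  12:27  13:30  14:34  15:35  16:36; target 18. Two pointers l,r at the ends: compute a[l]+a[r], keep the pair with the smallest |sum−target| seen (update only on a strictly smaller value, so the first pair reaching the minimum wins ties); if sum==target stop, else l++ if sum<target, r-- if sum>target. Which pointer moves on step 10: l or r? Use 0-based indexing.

[0,16] -13+36=23 d=5 * → r--
[0,15] -13+35=22 d=4 * → r--
[0,14] -13+34=21 d=3 * → r--
[0,13] -13+30=17 d=1 * → l++
[1,13] -11+30=19 d=1 → r--
[1,12] -11+27=16 d=2 → l++
[2,12] -8+27=19 d=1 → r--
[2,11] -8+24=16 d=2 → l++
[3,11] -4+24=20 d=2 → r--
[3,10] -4+23=19 d=1 → r--

r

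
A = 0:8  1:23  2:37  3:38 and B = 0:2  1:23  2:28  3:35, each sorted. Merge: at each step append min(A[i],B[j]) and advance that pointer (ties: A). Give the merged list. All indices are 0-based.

[2, 8, 23, 23, 28, 35, 37, 38]

i=0 j=0: A[i]=8>B[j]=2 take 2, j++
i=0 j=1: A[i]=8<=B[j]=23 take 8, i++
i=1 j=1: A[i]=23<=B[j]=23 take 23, i++
i=2 j=1: A[i]=37>B[j]=23 take 23, j++
i=2 j=2: A[i]=37>B[j]=28 take 28, j++
i=2 j=3: A[i]=37>B[j]=35 take 35, j++
i=2 j=4: B done, take A[i]=37, i++
i=3 j=4: B done, take A[i]=38, i++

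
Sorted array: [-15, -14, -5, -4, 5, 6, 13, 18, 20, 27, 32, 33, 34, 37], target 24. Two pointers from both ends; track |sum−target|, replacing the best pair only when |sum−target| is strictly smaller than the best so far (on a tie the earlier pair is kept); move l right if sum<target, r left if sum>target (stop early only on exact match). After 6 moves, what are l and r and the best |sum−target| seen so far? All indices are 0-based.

[0,13] -15+37=22 d=2 * → l++
[1,13] -14+37=23 d=1 * → l++
[2,13] -5+37=32 d=8 → r--
[2,12] -5+34=29 d=5 → r--
[2,11] -5+33=28 d=4 → r--
[2,10] -5+32=27 d=3 → r--

l=2, r=9, best |Δ|=1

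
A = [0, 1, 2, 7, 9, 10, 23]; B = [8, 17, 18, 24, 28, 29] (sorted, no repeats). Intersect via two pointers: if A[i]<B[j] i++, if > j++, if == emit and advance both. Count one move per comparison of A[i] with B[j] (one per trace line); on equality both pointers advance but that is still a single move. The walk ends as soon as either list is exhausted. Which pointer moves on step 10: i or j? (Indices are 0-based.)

i

i=0 j=0: 0<8, i++
i=1 j=0: 1<8, i++
i=2 j=0: 2<8, i++
i=3 j=0: 7<8, i++
i=4 j=0: 9>8, j++
i=4 j=1: 9<17, i++
i=5 j=1: 10<17, i++
i=6 j=1: 23>17, j++
i=6 j=2: 23>18, j++
i=6 j=3: 23<24, i++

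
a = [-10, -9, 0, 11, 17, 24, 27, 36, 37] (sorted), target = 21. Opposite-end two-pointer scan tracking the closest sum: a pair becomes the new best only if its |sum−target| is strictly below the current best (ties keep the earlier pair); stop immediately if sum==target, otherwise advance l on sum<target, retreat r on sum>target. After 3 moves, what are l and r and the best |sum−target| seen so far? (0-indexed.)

l=1, r=6, best |Δ|=4

[0,8] -10+37=27 d=6 * → r--
[0,7] -10+36=26 d=5 * → r--
[0,6] -10+27=17 d=4 * → l++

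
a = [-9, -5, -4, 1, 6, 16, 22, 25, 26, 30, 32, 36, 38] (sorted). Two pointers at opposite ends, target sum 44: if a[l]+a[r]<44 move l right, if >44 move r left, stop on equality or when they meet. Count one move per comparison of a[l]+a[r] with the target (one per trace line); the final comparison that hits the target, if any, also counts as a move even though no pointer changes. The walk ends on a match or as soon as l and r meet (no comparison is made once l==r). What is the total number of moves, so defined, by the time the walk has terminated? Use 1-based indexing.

[1,13] -9+38=29 <44 → l++
[2,13] -5+38=33 <44 → l++
[3,13] -4+38=34 <44 → l++
[4,13] 1+38=39 <44 → l++
[5,13] 6+38=44 → found

5 moves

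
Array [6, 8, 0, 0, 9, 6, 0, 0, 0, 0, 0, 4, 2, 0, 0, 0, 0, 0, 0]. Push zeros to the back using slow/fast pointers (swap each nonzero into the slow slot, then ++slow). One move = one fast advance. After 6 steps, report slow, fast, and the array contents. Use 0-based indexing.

(s=0,f=0) a[fast]=6≠0 swap→a[0]=6 → slow++,fast++
(s=1,f=1) a[fast]=8≠0 swap→a[1]=8 → slow++,fast++
(s=2,f=2) a[fast]=0 → fast++
(s=2,f=3) a[fast]=0 → fast++
(s=2,f=4) a[fast]=9≠0 swap→a[2]=9 → slow++,fast++
(s=3,f=5) a[fast]=6≠0 swap→a[3]=6 → slow++,fast++

slow=4, fast=6, a=[6, 8, 9, 6, 0, 0, 0, 0, 0, 0, 0, 4, 2, 0, 0, 0, 0, 0, 0]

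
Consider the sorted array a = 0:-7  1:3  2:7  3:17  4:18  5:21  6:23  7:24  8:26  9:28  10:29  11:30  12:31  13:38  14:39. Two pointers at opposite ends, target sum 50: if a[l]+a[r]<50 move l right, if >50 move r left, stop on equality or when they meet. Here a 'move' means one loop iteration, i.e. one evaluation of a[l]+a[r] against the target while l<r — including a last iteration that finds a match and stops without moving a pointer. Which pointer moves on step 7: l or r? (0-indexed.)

l

[0,14] -7+39=32 <50 → l++
[1,14] 3+39=42 <50 → l++
[2,14] 7+39=46 <50 → l++
[3,14] 17+39=56 >50 → r--
[3,13] 17+38=55 >50 → r--
[3,12] 17+31=48 <50 → l++
[4,12] 18+31=49 <50 → l++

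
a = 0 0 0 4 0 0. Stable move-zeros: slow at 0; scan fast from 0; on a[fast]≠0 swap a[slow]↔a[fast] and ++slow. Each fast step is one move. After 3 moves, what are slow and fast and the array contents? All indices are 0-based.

slow=0, fast=3, a=[0, 0, 0, 4, 0, 0]

(s=0,f=0) a[fast]=0 → fast++
(s=0,f=1) a[fast]=0 → fast++
(s=0,f=2) a[fast]=0 → fast++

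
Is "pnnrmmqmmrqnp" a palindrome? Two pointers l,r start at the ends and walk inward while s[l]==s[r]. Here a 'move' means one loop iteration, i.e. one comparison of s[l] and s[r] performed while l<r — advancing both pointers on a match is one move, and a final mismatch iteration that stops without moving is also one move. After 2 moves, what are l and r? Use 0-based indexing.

[0,12] 'p'=='p' → l++,r--
[1,11] 'n'=='n' → l++,r--

l=2, r=10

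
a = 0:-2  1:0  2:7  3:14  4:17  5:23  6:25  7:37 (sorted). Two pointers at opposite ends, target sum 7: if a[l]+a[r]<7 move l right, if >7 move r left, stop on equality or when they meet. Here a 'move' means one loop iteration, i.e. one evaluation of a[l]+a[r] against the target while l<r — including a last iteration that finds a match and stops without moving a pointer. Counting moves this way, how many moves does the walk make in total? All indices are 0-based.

l=0 r=7: -2+37=35 >7, r--
l=0 r=6: -2+25=23 >7, r--
l=0 r=5: -2+23=21 >7, r--
l=0 r=4: -2+17=15 >7, r--
l=0 r=3: -2+14=12 >7, r--
l=0 r=2: -2+7=5 <7, l++
l=1 r=2: 0+7=7, found

7 moves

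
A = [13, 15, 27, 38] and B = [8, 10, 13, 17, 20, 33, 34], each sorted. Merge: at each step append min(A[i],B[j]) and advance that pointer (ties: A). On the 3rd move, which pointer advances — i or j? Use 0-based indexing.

i

[i=0,j=0] A[i]=13>B[j]=8 take 8 → j++
[i=0,j=1] A[i]=13>B[j]=10 take 10 → j++
[i=0,j=2] A[i]=13<=B[j]=13 take 13 → i++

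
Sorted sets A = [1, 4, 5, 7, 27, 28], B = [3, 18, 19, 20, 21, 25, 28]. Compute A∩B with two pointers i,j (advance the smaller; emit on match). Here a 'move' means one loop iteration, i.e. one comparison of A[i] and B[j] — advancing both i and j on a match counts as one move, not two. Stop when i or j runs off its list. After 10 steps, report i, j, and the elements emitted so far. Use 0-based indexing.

[i=0,j=0] 1<3 → i++
[i=1,j=0] 4>3 → j++
[i=1,j=1] 4<18 → i++
[i=2,j=1] 5<18 → i++
[i=3,j=1] 7<18 → i++
[i=4,j=1] 27>18 → j++
[i=4,j=2] 27>19 → j++
[i=4,j=3] 27>20 → j++
[i=4,j=4] 27>21 → j++
[i=4,j=5] 27>25 → j++

i=4, j=6, emitted=[]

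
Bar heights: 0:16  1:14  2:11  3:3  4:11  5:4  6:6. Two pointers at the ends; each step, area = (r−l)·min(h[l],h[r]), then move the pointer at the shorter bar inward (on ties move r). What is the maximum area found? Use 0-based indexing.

[0,6] min(16,6)*6=36 best=36 * → r--
[0,5] min(16,4)*5=20 best=36 → r--
[0,4] min(16,11)*4=44 best=44 * → r--
[0,3] min(16,3)*3=9 best=44 → r--
[0,2] min(16,11)*2=22 best=44 → r--
[0,1] min(16,14)*1=14 best=44 → r--

max area = 44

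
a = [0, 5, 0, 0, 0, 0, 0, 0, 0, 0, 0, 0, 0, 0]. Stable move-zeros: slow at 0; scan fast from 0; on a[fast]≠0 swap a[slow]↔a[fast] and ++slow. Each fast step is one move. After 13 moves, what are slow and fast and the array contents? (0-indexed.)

slow=0 fast=0: a[fast]=0, fast++
slow=0 fast=1: a[fast]=5≠0 swap→a[0]=5, slow++,fast++
slow=1 fast=2: a[fast]=0, fast++
slow=1 fast=3: a[fast]=0, fast++
slow=1 fast=4: a[fast]=0, fast++
slow=1 fast=5: a[fast]=0, fast++
slow=1 fast=6: a[fast]=0, fast++
slow=1 fast=7: a[fast]=0, fast++
slow=1 fast=8: a[fast]=0, fast++
slow=1 fast=9: a[fast]=0, fast++
slow=1 fast=10: a[fast]=0, fast++
slow=1 fast=11: a[fast]=0, fast++
slow=1 fast=12: a[fast]=0, fast++

slow=1, fast=13, a=[5, 0, 0, 0, 0, 0, 0, 0, 0, 0, 0, 0, 0, 0]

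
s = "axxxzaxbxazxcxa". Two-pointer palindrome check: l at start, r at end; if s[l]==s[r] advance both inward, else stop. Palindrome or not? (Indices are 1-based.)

l=1 r=15: 'a'=='a', l++,r--
l=2 r=14: 'x'=='x', l++,r--
l=3 r=13: 'x'!='c', stop

not a palindrome (mismatch at 3,13)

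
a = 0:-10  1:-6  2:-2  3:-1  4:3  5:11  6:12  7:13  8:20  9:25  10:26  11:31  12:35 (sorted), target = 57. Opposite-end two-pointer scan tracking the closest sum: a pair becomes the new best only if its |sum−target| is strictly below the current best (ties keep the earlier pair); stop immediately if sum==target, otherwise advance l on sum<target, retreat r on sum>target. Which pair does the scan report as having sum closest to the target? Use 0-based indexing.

[0,12] -10+35=25 d=32 * → l++
[1,12] -6+35=29 d=28 * → l++
[2,12] -2+35=33 d=24 * → l++
[3,12] -1+35=34 d=23 * → l++
[4,12] 3+35=38 d=19 * → l++
[5,12] 11+35=46 d=11 * → l++
[6,12] 12+35=47 d=10 * → l++
[7,12] 13+35=48 d=9 * → l++
[8,12] 20+35=55 d=2 * → l++
[9,12] 25+35=60 d=3 → r--
[9,11] 25+31=56 d=1 * → l++
[10,11] 26+31=57 d=0 * → stop

pair (26, 31) with sum 57 (|Δ|=0)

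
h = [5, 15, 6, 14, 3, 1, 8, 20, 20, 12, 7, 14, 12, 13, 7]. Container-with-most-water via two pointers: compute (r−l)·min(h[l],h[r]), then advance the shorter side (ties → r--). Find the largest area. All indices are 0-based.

l=0 r=14: min(5,7)*14=70 best=70 *, l++
l=1 r=14: min(15,7)*13=91 best=91 *, r--
l=1 r=13: min(15,13)*12=156 best=156 *, r--
l=1 r=12: min(15,12)*11=132 best=156, r--
l=1 r=11: min(15,14)*10=140 best=156, r--
l=1 r=10: min(15,7)*9=63 best=156, r--
l=1 r=9: min(15,12)*8=96 best=156, r--
l=1 r=8: min(15,20)*7=105 best=156, l++
l=2 r=8: min(6,20)*6=36 best=156, l++
l=3 r=8: min(14,20)*5=70 best=156, l++
l=4 r=8: min(3,20)*4=12 best=156, l++
l=5 r=8: min(1,20)*3=3 best=156, l++
l=6 r=8: min(8,20)*2=16 best=156, l++
l=7 r=8: min(20,20)*1=20 best=156, r--

max area = 156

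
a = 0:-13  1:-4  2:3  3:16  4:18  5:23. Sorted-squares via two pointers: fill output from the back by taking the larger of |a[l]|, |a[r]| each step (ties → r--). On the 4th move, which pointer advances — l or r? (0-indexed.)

[0,5] |-13|<=|23| out[5]=529 → r--
[0,4] |-13|<=|18| out[4]=324 → r--
[0,3] |-13|<=|16| out[3]=256 → r--
[0,2] |-13|>|3| out[2]=169 → l++

l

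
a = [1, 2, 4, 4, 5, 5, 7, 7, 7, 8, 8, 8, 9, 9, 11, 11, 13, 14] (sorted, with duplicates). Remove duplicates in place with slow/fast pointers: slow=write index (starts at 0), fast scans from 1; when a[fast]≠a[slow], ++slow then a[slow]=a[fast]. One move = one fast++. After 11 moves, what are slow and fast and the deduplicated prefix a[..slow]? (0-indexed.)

slow=5, fast=12, prefix=[1, 2, 4, 5, 7, 8]

(s=0,f=1) a[fast]=2≠a[slow]=1 write a[1]=2 → slow++,fast++
(s=1,f=2) a[fast]=4≠a[slow]=2 write a[2]=4 → slow++,fast++
(s=2,f=3) a[fast]=4=a[slow] dup → fast++
(s=2,f=4) a[fast]=5≠a[slow]=4 write a[3]=5 → slow++,fast++
(s=3,f=5) a[fast]=5=a[slow] dup → fast++
(s=3,f=6) a[fast]=7≠a[slow]=5 write a[4]=7 → slow++,fast++
(s=4,f=7) a[fast]=7=a[slow] dup → fast++
(s=4,f=8) a[fast]=7=a[slow] dup → fast++
(s=4,f=9) a[fast]=8≠a[slow]=7 write a[5]=8 → slow++,fast++
(s=5,f=10) a[fast]=8=a[slow] dup → fast++
(s=5,f=11) a[fast]=8=a[slow] dup → fast++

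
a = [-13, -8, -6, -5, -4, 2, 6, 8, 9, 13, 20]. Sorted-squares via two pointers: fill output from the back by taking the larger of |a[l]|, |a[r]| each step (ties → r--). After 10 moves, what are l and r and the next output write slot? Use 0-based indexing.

l=0 r=10: |-13|<=|20| out[10]=400, r--
l=0 r=9: |-13|<=|13| out[9]=169, r--
l=0 r=8: |-13|>|9| out[8]=169, l++
l=1 r=8: |-8|<=|9| out[7]=81, r--
l=1 r=7: |-8|<=|8| out[6]=64, r--
l=1 r=6: |-8|>|6| out[5]=64, l++
l=2 r=6: |-6|<=|6| out[4]=36, r--
l=2 r=5: |-6|>|2| out[3]=36, l++
l=3 r=5: |-5|>|2| out[2]=25, l++
l=4 r=5: |-4|>|2| out[1]=16, l++

l=5, r=5, next write slot=0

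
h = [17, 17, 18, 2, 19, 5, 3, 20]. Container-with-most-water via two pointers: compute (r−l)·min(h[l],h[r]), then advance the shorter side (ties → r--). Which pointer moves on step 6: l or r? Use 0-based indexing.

l

l=0 r=7: min(17,20)*7=119 best=119 *, l++
l=1 r=7: min(17,20)*6=102 best=119, l++
l=2 r=7: min(18,20)*5=90 best=119, l++
l=3 r=7: min(2,20)*4=8 best=119, l++
l=4 r=7: min(19,20)*3=57 best=119, l++
l=5 r=7: min(5,20)*2=10 best=119, l++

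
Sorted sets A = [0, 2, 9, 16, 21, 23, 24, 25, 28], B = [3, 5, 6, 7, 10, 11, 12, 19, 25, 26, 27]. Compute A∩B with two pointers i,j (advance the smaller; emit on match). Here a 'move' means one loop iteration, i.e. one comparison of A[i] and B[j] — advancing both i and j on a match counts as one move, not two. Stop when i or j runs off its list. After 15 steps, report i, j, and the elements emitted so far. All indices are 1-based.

i=8, j=9, emitted=[]

i=1 j=1: 0<3, i++
i=2 j=1: 2<3, i++
i=3 j=1: 9>3, j++
i=3 j=2: 9>5, j++
i=3 j=3: 9>6, j++
i=3 j=4: 9>7, j++
i=3 j=5: 9<10, i++
i=4 j=5: 16>10, j++
i=4 j=6: 16>11, j++
i=4 j=7: 16>12, j++
i=4 j=8: 16<19, i++
i=5 j=8: 21>19, j++
i=5 j=9: 21<25, i++
i=6 j=9: 23<25, i++
i=7 j=9: 24<25, i++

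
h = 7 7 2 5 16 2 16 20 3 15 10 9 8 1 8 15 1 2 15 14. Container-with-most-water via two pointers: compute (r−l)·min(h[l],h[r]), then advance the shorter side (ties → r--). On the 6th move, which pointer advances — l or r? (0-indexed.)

r

l=0 r=19: min(7,14)*19=133 best=133 *, l++
l=1 r=19: min(7,14)*18=126 best=133, l++
l=2 r=19: min(2,14)*17=34 best=133, l++
l=3 r=19: min(5,14)*16=80 best=133, l++
l=4 r=19: min(16,14)*15=210 best=210 *, r--
l=4 r=18: min(16,15)*14=210 best=210, r--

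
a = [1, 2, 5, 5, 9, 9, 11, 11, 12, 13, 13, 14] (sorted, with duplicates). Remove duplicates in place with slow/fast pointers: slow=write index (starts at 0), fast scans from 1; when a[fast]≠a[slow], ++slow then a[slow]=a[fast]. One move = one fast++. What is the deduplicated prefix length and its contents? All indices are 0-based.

(s=0,f=1) a[fast]=2≠a[slow]=1 write a[1]=2 → slow++,fast++
(s=1,f=2) a[fast]=5≠a[slow]=2 write a[2]=5 → slow++,fast++
(s=2,f=3) a[fast]=5=a[slow] dup → fast++
(s=2,f=4) a[fast]=9≠a[slow]=5 write a[3]=9 → slow++,fast++
(s=3,f=5) a[fast]=9=a[slow] dup → fast++
(s=3,f=6) a[fast]=11≠a[slow]=9 write a[4]=11 → slow++,fast++
(s=4,f=7) a[fast]=11=a[slow] dup → fast++
(s=4,f=8) a[fast]=12≠a[slow]=11 write a[5]=12 → slow++,fast++
(s=5,f=9) a[fast]=13≠a[slow]=12 write a[6]=13 → slow++,fast++
(s=6,f=10) a[fast]=13=a[slow] dup → fast++
(s=6,f=11) a[fast]=14≠a[slow]=13 write a[7]=14 → slow++,fast++

length 8; prefix = [1, 2, 5, 9, 11, 12, 13, 14]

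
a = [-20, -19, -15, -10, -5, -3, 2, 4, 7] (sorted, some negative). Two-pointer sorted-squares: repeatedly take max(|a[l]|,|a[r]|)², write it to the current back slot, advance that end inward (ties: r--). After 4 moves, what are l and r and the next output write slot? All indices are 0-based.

[0,8] |-20|>|7| out[8]=400 → l++
[1,8] |-19|>|7| out[7]=361 → l++
[2,8] |-15|>|7| out[6]=225 → l++
[3,8] |-10|>|7| out[5]=100 → l++

l=4, r=8, next write slot=4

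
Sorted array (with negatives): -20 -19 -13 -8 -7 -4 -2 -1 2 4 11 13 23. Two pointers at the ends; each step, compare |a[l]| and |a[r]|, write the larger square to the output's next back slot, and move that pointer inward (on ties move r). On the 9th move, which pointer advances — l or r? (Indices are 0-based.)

r

[0,12] |-20|<=|23| out[12]=529 → r--
[0,11] |-20|>|13| out[11]=400 → l++
[1,11] |-19|>|13| out[10]=361 → l++
[2,11] |-13|<=|13| out[9]=169 → r--
[2,10] |-13|>|11| out[8]=169 → l++
[3,10] |-8|<=|11| out[7]=121 → r--
[3,9] |-8|>|4| out[6]=64 → l++
[4,9] |-7|>|4| out[5]=49 → l++
[5,9] |-4|<=|4| out[4]=16 → r--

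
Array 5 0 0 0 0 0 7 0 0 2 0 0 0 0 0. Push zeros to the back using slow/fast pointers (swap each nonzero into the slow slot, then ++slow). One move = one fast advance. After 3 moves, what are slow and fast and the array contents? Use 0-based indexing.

(s=0,f=0) a[fast]=5≠0 swap→a[0]=5 → slow++,fast++
(s=1,f=1) a[fast]=0 → fast++
(s=1,f=2) a[fast]=0 → fast++

slow=1, fast=3, a=[5, 0, 0, 0, 0, 0, 7, 0, 0, 2, 0, 0, 0, 0, 0]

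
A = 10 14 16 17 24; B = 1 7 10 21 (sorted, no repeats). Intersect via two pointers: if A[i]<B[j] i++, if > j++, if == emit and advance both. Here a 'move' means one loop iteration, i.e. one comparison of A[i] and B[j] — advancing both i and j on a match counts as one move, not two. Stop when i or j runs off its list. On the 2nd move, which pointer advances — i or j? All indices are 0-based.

j

[i=0,j=0] 10>1 → j++
[i=0,j=1] 10>7 → j++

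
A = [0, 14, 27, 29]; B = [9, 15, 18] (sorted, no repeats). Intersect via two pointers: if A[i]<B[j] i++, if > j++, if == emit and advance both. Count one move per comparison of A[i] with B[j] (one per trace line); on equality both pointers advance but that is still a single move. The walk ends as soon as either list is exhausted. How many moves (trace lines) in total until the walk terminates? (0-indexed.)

[i=0,j=0] 0<9 → i++
[i=1,j=0] 14>9 → j++
[i=1,j=1] 14<15 → i++
[i=2,j=1] 27>15 → j++
[i=2,j=2] 27>18 → j++

5 moves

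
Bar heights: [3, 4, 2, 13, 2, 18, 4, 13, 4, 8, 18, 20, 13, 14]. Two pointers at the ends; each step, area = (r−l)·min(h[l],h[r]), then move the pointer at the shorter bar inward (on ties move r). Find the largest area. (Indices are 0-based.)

l=0 r=13: min(3,14)*13=39 best=39 *, l++
l=1 r=13: min(4,14)*12=48 best=48 *, l++
l=2 r=13: min(2,14)*11=22 best=48, l++
l=3 r=13: min(13,14)*10=130 best=130 *, l++
l=4 r=13: min(2,14)*9=18 best=130, l++
l=5 r=13: min(18,14)*8=112 best=130, r--
l=5 r=12: min(18,13)*7=91 best=130, r--
l=5 r=11: min(18,20)*6=108 best=130, l++
l=6 r=11: min(4,20)*5=20 best=130, l++
l=7 r=11: min(13,20)*4=52 best=130, l++
l=8 r=11: min(4,20)*3=12 best=130, l++
l=9 r=11: min(8,20)*2=16 best=130, l++
l=10 r=11: min(18,20)*1=18 best=130, l++

max area = 130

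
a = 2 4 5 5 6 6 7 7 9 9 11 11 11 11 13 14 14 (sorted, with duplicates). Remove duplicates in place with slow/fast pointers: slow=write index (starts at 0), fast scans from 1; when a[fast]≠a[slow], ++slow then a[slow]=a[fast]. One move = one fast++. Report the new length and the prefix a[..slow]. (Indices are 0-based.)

slow=0 fast=1: a[fast]=4≠a[slow]=2 write a[1]=4, slow++,fast++
slow=1 fast=2: a[fast]=5≠a[slow]=4 write a[2]=5, slow++,fast++
slow=2 fast=3: a[fast]=5=a[slow] dup, fast++
slow=2 fast=4: a[fast]=6≠a[slow]=5 write a[3]=6, slow++,fast++
slow=3 fast=5: a[fast]=6=a[slow] dup, fast++
slow=3 fast=6: a[fast]=7≠a[slow]=6 write a[4]=7, slow++,fast++
slow=4 fast=7: a[fast]=7=a[slow] dup, fast++
slow=4 fast=8: a[fast]=9≠a[slow]=7 write a[5]=9, slow++,fast++
slow=5 fast=9: a[fast]=9=a[slow] dup, fast++
slow=5 fast=10: a[fast]=11≠a[slow]=9 write a[6]=11, slow++,fast++
slow=6 fast=11: a[fast]=11=a[slow] dup, fast++
slow=6 fast=12: a[fast]=11=a[slow] dup, fast++
slow=6 fast=13: a[fast]=11=a[slow] dup, fast++
slow=6 fast=14: a[fast]=13≠a[slow]=11 write a[7]=13, slow++,fast++
slow=7 fast=15: a[fast]=14≠a[slow]=13 write a[8]=14, slow++,fast++
slow=8 fast=16: a[fast]=14=a[slow] dup, fast++

length 9; prefix = [2, 4, 5, 6, 7, 9, 11, 13, 14]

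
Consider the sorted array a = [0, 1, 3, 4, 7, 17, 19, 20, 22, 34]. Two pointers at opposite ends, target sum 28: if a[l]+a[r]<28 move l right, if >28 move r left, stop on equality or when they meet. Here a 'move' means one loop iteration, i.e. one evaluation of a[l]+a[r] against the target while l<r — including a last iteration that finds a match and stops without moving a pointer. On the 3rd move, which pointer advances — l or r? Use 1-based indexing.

[1,10] 0+34=34 >28 → r--
[1,9] 0+22=22 <28 → l++
[2,9] 1+22=23 <28 → l++

l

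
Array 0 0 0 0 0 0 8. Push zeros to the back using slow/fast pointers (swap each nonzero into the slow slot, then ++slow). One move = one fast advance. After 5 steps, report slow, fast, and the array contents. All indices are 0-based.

slow=0, fast=5, a=[0, 0, 0, 0, 0, 0, 8]

(s=0,f=0) a[fast]=0 → fast++
(s=0,f=1) a[fast]=0 → fast++
(s=0,f=2) a[fast]=0 → fast++
(s=0,f=3) a[fast]=0 → fast++
(s=0,f=4) a[fast]=0 → fast++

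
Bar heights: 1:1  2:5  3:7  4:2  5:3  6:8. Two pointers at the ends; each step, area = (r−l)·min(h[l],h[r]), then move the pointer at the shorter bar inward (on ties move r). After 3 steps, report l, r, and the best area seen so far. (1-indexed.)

l=4, r=6, best area=21

l=1 r=6: min(1,8)*5=5 best=5 *, l++
l=2 r=6: min(5,8)*4=20 best=20 *, l++
l=3 r=6: min(7,8)*3=21 best=21 *, l++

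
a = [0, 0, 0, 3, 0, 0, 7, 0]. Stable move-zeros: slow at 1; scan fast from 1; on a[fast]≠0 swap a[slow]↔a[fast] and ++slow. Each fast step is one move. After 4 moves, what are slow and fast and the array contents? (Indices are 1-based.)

slow=2, fast=5, a=[3, 0, 0, 0, 0, 0, 7, 0]

slow=1 fast=1: a[fast]=0, fast++
slow=1 fast=2: a[fast]=0, fast++
slow=1 fast=3: a[fast]=0, fast++
slow=1 fast=4: a[fast]=3≠0 swap→a[1]=3, slow++,fast++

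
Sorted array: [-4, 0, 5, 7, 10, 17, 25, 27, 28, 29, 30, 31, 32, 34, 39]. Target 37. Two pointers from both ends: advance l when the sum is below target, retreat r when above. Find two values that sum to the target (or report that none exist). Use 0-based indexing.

(5, 32)

[0,14] -4+39=35 <37 → l++
[1,14] 0+39=39 >37 → r--
[1,13] 0+34=34 <37 → l++
[2,13] 5+34=39 >37 → r--
[2,12] 5+32=37 → found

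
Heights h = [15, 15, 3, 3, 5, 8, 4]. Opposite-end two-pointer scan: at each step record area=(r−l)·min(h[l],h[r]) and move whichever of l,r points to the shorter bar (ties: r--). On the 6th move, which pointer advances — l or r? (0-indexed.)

r

[0,6] min(15,4)*6=24 best=24 * → r--
[0,5] min(15,8)*5=40 best=40 * → r--
[0,4] min(15,5)*4=20 best=40 → r--
[0,3] min(15,3)*3=9 best=40 → r--
[0,2] min(15,3)*2=6 best=40 → r--
[0,1] min(15,15)*1=15 best=40 → r--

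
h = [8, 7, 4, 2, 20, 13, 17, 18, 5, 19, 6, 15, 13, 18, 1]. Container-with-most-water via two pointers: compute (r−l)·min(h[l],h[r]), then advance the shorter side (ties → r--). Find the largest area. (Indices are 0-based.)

max area = 162

l=0 r=14: min(8,1)*14=14 best=14 *, r--
l=0 r=13: min(8,18)*13=104 best=104 *, l++
l=1 r=13: min(7,18)*12=84 best=104, l++
l=2 r=13: min(4,18)*11=44 best=104, l++
l=3 r=13: min(2,18)*10=20 best=104, l++
l=4 r=13: min(20,18)*9=162 best=162 *, r--
l=4 r=12: min(20,13)*8=104 best=162, r--
l=4 r=11: min(20,15)*7=105 best=162, r--
l=4 r=10: min(20,6)*6=36 best=162, r--
l=4 r=9: min(20,19)*5=95 best=162, r--
l=4 r=8: min(20,5)*4=20 best=162, r--
l=4 r=7: min(20,18)*3=54 best=162, r--
l=4 r=6: min(20,17)*2=34 best=162, r--
l=4 r=5: min(20,13)*1=13 best=162, r--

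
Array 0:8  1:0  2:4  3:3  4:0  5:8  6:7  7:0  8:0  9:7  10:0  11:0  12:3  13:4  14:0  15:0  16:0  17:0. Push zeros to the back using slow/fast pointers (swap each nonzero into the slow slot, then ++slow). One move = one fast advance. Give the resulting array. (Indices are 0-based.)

[8, 4, 3, 8, 7, 7, 3, 4, 0, 0, 0, 0, 0, 0, 0, 0, 0, 0]

(s=0,f=0) a[fast]=8≠0 swap→a[0]=8 → slow++,fast++
(s=1,f=1) a[fast]=0 → fast++
(s=1,f=2) a[fast]=4≠0 swap→a[1]=4 → slow++,fast++
(s=2,f=3) a[fast]=3≠0 swap→a[2]=3 → slow++,fast++
(s=3,f=4) a[fast]=0 → fast++
(s=3,f=5) a[fast]=8≠0 swap→a[3]=8 → slow++,fast++
(s=4,f=6) a[fast]=7≠0 swap→a[4]=7 → slow++,fast++
(s=5,f=7) a[fast]=0 → fast++
(s=5,f=8) a[fast]=0 → fast++
(s=5,f=9) a[fast]=7≠0 swap→a[5]=7 → slow++,fast++
(s=6,f=10) a[fast]=0 → fast++
(s=6,f=11) a[fast]=0 → fast++
(s=6,f=12) a[fast]=3≠0 swap→a[6]=3 → slow++,fast++
(s=7,f=13) a[fast]=4≠0 swap→a[7]=4 → slow++,fast++
(s=8,f=14) a[fast]=0 → fast++
(s=8,f=15) a[fast]=0 → fast++
(s=8,f=16) a[fast]=0 → fast++
(s=8,f=17) a[fast]=0 → fast++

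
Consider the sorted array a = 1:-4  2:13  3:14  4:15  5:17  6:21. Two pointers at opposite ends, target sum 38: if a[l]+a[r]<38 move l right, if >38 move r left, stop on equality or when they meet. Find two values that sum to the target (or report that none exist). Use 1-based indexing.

(17, 21)

l=1 r=6: -4+21=17 <38, l++
l=2 r=6: 13+21=34 <38, l++
l=3 r=6: 14+21=35 <38, l++
l=4 r=6: 15+21=36 <38, l++
l=5 r=6: 17+21=38, found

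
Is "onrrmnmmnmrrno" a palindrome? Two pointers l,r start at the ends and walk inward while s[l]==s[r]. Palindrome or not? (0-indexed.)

palindrome

[0,13] 'o'=='o' → l++,r--
[1,12] 'n'=='n' → l++,r--
[2,11] 'r'=='r' → l++,r--
[3,10] 'r'=='r' → l++,r--
[4,9] 'm'=='m' → l++,r--
[5,8] 'n'=='n' → l++,r--
[6,7] 'm'=='m' → l++,r--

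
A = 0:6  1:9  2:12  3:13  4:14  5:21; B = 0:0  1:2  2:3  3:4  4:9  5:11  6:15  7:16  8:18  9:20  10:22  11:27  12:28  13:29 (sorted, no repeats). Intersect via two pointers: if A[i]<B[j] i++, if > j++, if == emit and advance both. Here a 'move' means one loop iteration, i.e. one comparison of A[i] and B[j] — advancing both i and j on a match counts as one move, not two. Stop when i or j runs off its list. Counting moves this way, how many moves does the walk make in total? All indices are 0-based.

[i=0,j=0] 6>0 → j++
[i=0,j=1] 6>2 → j++
[i=0,j=2] 6>3 → j++
[i=0,j=3] 6>4 → j++
[i=0,j=4] 6<9 → i++
[i=1,j=4] 9==9 emit → i++,j++
[i=2,j=5] 12>11 → j++
[i=2,j=6] 12<15 → i++
[i=3,j=6] 13<15 → i++
[i=4,j=6] 14<15 → i++
[i=5,j=6] 21>15 → j++
[i=5,j=7] 21>16 → j++
[i=5,j=8] 21>18 → j++
[i=5,j=9] 21>20 → j++
[i=5,j=10] 21<22 → i++

15 moves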